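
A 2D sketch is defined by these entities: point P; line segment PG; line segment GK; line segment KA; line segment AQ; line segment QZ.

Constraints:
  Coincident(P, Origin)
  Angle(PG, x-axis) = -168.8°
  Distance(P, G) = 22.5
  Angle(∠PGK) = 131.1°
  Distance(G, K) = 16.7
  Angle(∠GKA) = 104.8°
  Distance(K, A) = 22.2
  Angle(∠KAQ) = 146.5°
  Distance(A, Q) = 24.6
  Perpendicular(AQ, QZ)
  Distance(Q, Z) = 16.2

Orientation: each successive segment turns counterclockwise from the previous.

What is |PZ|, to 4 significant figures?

26.56

∠KAQ = 146.5° gives AQ at -11.20° from the x-axis; with |AQ| = 24.6, Q = (9.515, -39.24). AQ is perpendicular to QZ, so QZ runs at 78.80°; with |QZ| = 16.2, Z = (12.66, -23.35). Then |PZ| = |Z − P| = 26.56.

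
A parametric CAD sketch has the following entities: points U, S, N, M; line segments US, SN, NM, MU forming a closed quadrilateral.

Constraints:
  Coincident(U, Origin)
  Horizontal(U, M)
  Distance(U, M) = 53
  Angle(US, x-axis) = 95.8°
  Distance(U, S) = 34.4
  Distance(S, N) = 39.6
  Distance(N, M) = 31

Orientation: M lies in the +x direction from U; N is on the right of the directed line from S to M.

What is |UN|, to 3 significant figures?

22.7

U is at the origin; U and M share the same y with |UM| = 53.0 and M in +x, so M = (53.0, 0). US runs at 95.8° with |US| = 34.4, so S = (-3.48, 34.2). N is determined by |SN| = 39.6 and |NM| = 31.0 together: it lies at the intersection of circle(S, 39.6) and circle(M, 31.0). With |SM| = 66.0, the foot of the radical line on SM is 37.6 from S and the perpendicular offset is √(39.6² − 37.6²) = 12.4. Taking the right-of-SM solution: N = (22.3, 4.14).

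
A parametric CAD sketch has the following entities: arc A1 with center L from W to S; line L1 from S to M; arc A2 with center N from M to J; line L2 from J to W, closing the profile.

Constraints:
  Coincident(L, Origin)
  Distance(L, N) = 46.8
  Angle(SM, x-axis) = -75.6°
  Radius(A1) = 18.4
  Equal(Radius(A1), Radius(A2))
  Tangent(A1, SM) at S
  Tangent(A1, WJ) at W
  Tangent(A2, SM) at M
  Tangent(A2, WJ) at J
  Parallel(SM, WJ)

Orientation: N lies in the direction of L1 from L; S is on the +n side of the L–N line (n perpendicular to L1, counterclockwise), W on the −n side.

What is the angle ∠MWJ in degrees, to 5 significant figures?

38.179°

The slot axis is L1's direction at -75.6°, so u = (cos -75.6°, sin -75.6°) = (0.24869, -0.96858) and n = (−sin -75.6°, cos -75.6°) = (0.96858, 0.24869). L is at the origin and N lies 46.8 along u from L, so N = 46.8·u = (11.639, -45.330). Tangency of A1 to both parallel lines with radius 18.4 puts S and W at L ± 18.4·n: S = (17.822, 4.5759), W = (-17.822, -4.5759). Equal radii place M and J the same way about N: M = N + 18.4·n = (29.461, -40.754), J = N − 18.4·n = (-6.1832, -49.906). Then cos ∠MWJ = WM·WJ / (|WM||WJ|), giving 38.179°.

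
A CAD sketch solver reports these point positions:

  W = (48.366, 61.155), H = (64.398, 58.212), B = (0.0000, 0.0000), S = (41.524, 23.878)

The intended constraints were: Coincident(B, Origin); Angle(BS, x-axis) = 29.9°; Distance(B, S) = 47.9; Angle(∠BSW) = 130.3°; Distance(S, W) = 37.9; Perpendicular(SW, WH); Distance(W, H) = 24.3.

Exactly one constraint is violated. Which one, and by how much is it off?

Distance(W, H) = 24.3 — off by 8.00.

B = (0.00, 0.00) ✓; BS at 29.90° ✓; |BS| = 47.90 ✓; ∠BSW = 130.3° ✓; |SW| = 37.90 ✓; ∠(SW, WH) = 90.00° ✓; |WH| = 16.30 ✗.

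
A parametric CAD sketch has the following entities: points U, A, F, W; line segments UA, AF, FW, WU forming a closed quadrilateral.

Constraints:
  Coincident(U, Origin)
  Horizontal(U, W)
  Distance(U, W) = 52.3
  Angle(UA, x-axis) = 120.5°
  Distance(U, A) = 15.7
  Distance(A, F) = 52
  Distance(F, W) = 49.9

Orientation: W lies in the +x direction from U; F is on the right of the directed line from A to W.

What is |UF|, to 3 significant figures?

36.4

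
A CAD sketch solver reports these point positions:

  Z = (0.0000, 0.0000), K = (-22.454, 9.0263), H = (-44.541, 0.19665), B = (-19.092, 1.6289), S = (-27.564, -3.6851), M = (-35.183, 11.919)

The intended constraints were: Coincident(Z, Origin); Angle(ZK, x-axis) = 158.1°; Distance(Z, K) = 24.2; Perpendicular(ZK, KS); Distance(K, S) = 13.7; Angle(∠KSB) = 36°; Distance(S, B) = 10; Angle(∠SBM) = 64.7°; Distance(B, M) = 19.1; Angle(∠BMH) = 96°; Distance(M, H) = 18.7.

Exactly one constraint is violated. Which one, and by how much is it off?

Distance(M, H) = 18.7 — off by 3.70.

Z = (0.00, 0.00) ✓; ZK at 158.1° ✓; |ZK| = 24.20 ✓; ∠(ZK, KS) = 90.00° ✓; |KS| = 13.70 ✓; ∠KSB = 36.00° ✓; |SB| = 10.00 ✓; ∠SBM = 64.70° ✓; |BM| = 19.10 ✓; ∠BMH = 96.00° ✓; |MH| = 15.00 ✗.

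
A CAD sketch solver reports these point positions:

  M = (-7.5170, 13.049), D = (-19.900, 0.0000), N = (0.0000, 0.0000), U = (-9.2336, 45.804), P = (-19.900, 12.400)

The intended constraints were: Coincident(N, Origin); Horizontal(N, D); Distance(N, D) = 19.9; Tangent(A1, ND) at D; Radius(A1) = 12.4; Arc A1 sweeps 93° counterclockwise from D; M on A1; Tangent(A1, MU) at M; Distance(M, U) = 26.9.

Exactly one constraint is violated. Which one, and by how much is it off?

Distance(M, U) = 26.9 — off by 5.90.

N = (0.00, 0.00) ✓; N.y = 0.00, D.y = 0.00 ✓; |ND| = 19.90 ✓; ∠(PD, DN) = 90.00° ✓; |PD| = 12.40 ✓; bearing(P→M) − bearing(P→D) = 93.00° ✓; |PM| = 12.40 ✓; ∠(PM, MU) = 90.00° ✓; |MU| = 32.80 ✗.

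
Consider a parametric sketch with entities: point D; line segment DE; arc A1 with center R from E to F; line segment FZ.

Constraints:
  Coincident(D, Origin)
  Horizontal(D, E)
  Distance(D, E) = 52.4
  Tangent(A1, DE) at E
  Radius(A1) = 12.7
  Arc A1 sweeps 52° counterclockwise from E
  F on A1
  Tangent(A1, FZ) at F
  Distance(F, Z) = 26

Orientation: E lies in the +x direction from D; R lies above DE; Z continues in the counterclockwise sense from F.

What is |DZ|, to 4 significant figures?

82.42

On A1, E sits at bearing -90° from R; a 52° counterclockwise sweep puts F at bearing -38°, so F = R + 12.7·(cos -38°, sin -38°) = (62.41, 4.881). A1 meets FZ tangentially, so RF is at right angles to FZ, so FZ runs along (−sin -38°, cos -38°); with |FZ| = 26.0, Z = (78.41, 25.37). Then |DZ| = |Z − D| = 82.42.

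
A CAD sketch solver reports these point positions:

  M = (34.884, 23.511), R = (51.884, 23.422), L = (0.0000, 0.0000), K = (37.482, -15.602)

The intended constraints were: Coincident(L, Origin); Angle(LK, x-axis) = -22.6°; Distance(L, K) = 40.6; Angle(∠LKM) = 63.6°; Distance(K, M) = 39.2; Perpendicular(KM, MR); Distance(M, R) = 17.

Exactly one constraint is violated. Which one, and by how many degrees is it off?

Perpendicular(KM, MR) — off by 4.10°.

L = (0.00, 0.00) ✓; LK at -22.60° ✓; |LK| = 40.60 ✓; ∠LKM = 63.60° ✓; |KM| = 39.20 ✓; ∠(KM, MR) = 94.10° ✗; |MR| = 17.00 ✓.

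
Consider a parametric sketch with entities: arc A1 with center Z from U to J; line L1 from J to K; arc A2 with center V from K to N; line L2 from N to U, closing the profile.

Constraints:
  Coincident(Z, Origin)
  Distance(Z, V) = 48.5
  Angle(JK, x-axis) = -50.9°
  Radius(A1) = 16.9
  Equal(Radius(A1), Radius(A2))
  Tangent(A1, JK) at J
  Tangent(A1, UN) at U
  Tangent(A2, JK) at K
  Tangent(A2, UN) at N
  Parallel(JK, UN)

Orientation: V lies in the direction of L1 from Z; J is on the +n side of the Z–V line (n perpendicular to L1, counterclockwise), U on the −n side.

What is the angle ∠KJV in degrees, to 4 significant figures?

19.21°

Tangency of A1 to both parallel lines with radius 16.9 puts J and U at Z ± 16.9·n: J = (13.12, 10.66), U = (-13.12, -10.66). Equal radii place K and N the same way about V: K = V + 16.9·n = (43.70, -26.98), N = V − 16.9·n = (17.47, -48.30). Then cos ∠KJV = JK·JV / (|JK||JV|), giving 19.21°.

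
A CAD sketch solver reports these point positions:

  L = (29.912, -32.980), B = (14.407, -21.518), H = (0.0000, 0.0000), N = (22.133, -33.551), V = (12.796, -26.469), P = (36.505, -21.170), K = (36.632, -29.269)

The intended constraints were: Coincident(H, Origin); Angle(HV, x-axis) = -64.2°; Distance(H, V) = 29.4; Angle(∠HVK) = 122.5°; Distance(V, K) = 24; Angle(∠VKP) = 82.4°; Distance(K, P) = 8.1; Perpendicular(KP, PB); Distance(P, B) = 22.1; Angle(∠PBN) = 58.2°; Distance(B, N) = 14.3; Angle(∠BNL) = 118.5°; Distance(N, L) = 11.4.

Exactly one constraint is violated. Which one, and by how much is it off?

Distance(N, L) = 11.4 — off by 3.60.

H = (0.00, 0.00) ✓; HV at -64.20° ✓; |HV| = 29.40 ✓; ∠HVK = 122.5° ✓; |VK| = 24.00 ✓; ∠VKP = 82.40° ✓; |KP| = 8.100 ✓; ∠(KP, PB) = 90.00° ✓; |PB| = 22.10 ✓; ∠PBN = 58.20° ✓; |BN| = 14.30 ✓; ∠BNL = 118.5° ✓; |NL| = 7.800 ✗.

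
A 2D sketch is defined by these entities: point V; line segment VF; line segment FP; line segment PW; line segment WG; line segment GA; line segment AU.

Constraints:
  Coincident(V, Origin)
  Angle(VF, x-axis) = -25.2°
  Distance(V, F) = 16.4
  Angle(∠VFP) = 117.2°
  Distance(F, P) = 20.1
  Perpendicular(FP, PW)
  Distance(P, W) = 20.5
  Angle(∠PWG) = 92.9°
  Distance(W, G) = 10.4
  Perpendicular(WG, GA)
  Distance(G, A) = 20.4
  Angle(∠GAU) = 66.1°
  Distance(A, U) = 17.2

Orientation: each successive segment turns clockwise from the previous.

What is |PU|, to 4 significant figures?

8.245

WG ⟂ GA, so GA runs at 4.900°; with |GA| = 20.4, A = (14.49, -15.68). ∠GAU = 66.1° gives AU at -109.0° from the x-axis; with |AU| = 17.2, U = (8.890, -31.94). Then |PU| = |U − P| = 8.245.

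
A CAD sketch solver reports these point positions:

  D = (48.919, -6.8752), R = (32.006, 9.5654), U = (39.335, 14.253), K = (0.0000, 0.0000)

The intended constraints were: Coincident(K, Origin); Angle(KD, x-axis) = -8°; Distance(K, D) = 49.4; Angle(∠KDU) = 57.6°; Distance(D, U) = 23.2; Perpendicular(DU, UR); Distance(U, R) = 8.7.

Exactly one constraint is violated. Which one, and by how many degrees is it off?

Perpendicular(DU, UR) — off by 8.20°.

K = (0.00, 0.00) ✓; KD at -8.000° ✓; |KD| = 49.40 ✓; ∠KDU = 57.60° ✓; |DU| = 23.20 ✓; ∠(DU, UR) = 98.20° ✗; |UR| = 8.700 ✓.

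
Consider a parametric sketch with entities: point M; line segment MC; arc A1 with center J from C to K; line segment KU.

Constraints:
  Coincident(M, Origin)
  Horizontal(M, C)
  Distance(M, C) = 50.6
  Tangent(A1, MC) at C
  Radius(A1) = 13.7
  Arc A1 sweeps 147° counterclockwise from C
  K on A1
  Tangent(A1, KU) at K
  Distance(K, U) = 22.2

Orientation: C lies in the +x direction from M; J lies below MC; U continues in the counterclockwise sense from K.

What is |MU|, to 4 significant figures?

72.14

M is at the origin; MC is horizontal with |MC| = 50.6 and C on the +x side, so C = (50.60, 0.000). The tangent condition forces JC to be normal to MC, so J = C + (0, -13.7) = (50.60, -13.70). On A1, C sits at bearing 90° from J; a 147° counterclockwise sweep puts K at bearing 237°, so K = J + 13.7·(cos 237°, sin 237°) = (43.14, -25.19). Since A1 is tangent to KU there, JK ⟂ KU, so KU runs along (−sin 237°, cos 237°); with |KU| = 22.2, U = (61.76, -37.28). Then |MU| = |U − M| = 72.14.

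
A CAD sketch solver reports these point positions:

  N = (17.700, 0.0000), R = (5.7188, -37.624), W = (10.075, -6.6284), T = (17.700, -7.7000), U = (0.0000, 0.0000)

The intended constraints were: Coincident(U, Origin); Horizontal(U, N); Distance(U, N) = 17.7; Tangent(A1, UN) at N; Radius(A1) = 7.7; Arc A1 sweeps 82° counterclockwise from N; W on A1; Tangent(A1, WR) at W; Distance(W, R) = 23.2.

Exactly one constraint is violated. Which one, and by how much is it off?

Distance(W, R) = 23.2 — off by 8.10.

U = (0.00, 0.00) ✓; U.y = 0.00, N.y = 0.00 ✓; |UN| = 17.70 ✓; ∠(TN, NU) = 90.00° ✓; |TN| = 7.700 ✓; bearing(T→W) − bearing(T→N) = 82.00° ✓; |TW| = 7.700 ✓; ∠(TW, WR) = 90.00° ✓; |WR| = 31.30 ✗.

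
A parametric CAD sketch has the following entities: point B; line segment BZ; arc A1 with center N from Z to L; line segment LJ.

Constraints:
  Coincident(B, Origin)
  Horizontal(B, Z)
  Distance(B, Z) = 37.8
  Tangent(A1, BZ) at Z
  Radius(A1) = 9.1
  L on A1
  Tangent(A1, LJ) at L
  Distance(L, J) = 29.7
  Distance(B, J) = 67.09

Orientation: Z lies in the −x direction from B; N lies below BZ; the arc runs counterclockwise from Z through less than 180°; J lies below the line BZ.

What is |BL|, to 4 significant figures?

46.23

Checks: |NL| = 9.100 ✓; ∠(NL, LJ) = 90.00° ✓; |LJ| = 29.70 ✓; |BJ| = 67.09 ✓.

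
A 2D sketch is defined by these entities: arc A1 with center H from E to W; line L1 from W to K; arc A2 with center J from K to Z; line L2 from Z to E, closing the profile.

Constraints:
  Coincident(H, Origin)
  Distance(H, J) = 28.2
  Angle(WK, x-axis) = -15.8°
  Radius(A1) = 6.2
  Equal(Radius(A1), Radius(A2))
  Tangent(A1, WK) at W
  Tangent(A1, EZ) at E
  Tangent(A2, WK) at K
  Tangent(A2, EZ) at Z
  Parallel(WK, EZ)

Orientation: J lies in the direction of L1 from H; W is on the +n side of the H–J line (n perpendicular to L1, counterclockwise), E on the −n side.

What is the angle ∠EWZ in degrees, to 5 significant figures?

66.264°

The slot axis is L1's direction at -15.8°, so u = (cos -15.8°, sin -15.8°) = (0.96222, -0.27228) and n = (−sin -15.8°, cos -15.8°) = (0.27228, 0.96222). H is at the origin and J lies 28.2 along u from H, so J = 28.2·u = (27.135, -7.6783). Tangency of A1 to both parallel lines with radius 6.2 puts W and E at H ± 6.2·n: W = (1.6881, 5.9658), E = (-1.6881, -5.9658). Equal radii place K and Z the same way about J: K = J + 6.2·n = (28.823, -1.7126), Z = J − 6.2·n = (25.446, -13.644). Then cos ∠EWZ = WE·WZ / (|WE||WZ|), giving 66.264°.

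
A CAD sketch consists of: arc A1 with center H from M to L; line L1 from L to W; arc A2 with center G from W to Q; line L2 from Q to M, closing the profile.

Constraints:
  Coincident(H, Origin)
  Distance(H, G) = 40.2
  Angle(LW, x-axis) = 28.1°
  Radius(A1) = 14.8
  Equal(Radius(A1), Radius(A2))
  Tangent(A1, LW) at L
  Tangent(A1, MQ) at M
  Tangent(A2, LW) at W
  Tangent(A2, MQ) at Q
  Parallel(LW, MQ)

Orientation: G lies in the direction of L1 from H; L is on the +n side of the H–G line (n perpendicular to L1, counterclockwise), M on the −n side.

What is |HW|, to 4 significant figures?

42.84

The slot axis is L1's direction at 28.1°, so u = (cos 28.1°, sin 28.1°) = (0.8821, 0.4710) and n = (−sin 28.1°, cos 28.1°) = (-0.4710, 0.8821). H is at the origin and G lies 40.2 along u from H, so G = 40.2·u = (35.46, 18.93). Tangency of A1 to both parallel lines with radius 14.8 puts L and M at H ± 14.8·n: L = (-6.971, 13.06), M = (6.971, -13.06). Equal radii place W and Q the same way about G: W = G + 14.8·n = (28.49, 31.99), Q = G − 14.8·n = (42.43, 5.879). Then |HW| = |W − H| = 42.84.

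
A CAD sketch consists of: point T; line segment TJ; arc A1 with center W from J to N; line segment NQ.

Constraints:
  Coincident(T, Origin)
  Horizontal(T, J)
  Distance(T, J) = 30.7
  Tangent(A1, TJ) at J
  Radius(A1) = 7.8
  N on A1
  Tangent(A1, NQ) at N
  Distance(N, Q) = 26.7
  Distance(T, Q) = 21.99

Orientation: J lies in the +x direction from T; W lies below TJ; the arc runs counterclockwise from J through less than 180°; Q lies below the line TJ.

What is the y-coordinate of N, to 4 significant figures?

-2.266

T is at the origin; TJ is horizontal with |TJ| = 30.7 and J on the +x side, so J = (30.70, 0.000). A1 meets TJ tangentially, so WJ is at right angles to TJ, so W = J + (0, -7.8) = (30.70, -7.800). Since WN ⟂ NQ (tangency), |WQ| = √(7.8² + 26.7²) = 27.82 regardless of where N sits on A1. So Q lies on both circle(T, 21.99) and circle(W, 27.82); the below-TJ intersection is Q = (6.259, -21.08). N is the foot of the tangent from Q: N = (25.20, -2.266).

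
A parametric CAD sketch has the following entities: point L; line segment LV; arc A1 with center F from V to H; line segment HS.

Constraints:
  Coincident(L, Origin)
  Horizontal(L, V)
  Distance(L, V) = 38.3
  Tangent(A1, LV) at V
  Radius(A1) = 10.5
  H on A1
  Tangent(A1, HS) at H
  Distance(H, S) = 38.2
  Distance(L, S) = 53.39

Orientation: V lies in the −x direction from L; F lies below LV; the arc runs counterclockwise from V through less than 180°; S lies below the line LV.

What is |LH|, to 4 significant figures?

49.67

Checks: L.y = 0.00, V.y = 0.00 ✓; |FH| = 10.50 ✓; ∠(FH, HS) = 90.00° ✓; |HS| = 38.20 ✓; |LS| = 53.39 ✓.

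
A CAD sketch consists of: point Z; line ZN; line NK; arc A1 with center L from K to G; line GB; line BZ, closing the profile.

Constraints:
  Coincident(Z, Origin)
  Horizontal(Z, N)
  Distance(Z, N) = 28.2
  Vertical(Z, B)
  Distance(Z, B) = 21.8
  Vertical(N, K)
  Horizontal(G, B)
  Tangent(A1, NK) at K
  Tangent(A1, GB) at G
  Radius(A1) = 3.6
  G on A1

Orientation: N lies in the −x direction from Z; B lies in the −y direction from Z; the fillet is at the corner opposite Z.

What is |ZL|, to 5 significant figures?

30.601

Z is at the origin; Z and N share the same y with |ZN| = 28.2 and N on the −x side, so N = (-28.200, 0.0000). Z and B share the same x with |ZB| = 21.8 and B on the −y side, so B = (0.0000, -21.800). The virtual corner opposite Z is at (-28.200, -21.800). Since A1 is tangent to NK there, LK ⟂ NK and tangency of A1 to GB means the radius LG is perpendicular to GB, with radius 3.6, so the center L sits 3.6 in from both sides at L = (-24.600, -18.200). Then |ZL| = |L − Z| = 30.601.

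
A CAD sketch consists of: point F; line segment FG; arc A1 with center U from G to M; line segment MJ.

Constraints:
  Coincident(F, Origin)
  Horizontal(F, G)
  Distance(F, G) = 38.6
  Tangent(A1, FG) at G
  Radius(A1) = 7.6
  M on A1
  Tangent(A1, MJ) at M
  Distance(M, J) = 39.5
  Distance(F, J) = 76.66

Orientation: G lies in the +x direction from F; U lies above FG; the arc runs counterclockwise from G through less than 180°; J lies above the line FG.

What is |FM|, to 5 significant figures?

44.780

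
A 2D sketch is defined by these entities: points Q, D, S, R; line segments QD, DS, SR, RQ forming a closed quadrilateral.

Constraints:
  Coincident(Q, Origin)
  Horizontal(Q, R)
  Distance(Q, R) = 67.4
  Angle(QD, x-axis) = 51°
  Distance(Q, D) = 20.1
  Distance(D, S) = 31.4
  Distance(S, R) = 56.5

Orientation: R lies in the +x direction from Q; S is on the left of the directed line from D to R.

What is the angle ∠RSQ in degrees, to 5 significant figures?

77.132°

Checks: |DS| = 31.40 ✓; |SR| = 56.50 ✓.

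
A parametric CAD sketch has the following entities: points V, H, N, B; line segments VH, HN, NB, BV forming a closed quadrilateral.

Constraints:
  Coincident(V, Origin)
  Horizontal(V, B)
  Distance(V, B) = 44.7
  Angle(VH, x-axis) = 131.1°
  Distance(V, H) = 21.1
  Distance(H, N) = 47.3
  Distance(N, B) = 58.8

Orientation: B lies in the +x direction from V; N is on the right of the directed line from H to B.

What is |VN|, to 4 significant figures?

31.14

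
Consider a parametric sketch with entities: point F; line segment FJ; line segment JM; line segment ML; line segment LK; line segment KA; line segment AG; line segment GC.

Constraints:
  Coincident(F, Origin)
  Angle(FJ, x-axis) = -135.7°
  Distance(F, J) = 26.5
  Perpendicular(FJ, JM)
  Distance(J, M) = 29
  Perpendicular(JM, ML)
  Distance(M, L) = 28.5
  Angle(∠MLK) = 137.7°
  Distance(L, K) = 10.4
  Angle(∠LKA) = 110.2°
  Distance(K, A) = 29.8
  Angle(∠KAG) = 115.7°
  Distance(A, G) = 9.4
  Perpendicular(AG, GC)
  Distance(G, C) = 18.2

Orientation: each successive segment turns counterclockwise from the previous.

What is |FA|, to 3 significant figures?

5.81

∠MLK = 137.7° gives LK at 86.6° from the x-axis; with |LK| = 10.4, K = (22.3, -8.98). ∠LKA = 110.2° gives KA at 156° from the x-axis; with |KA| = 29.8, A = (-5.01, 2.95). Then |FA| = |A − F| = 5.81.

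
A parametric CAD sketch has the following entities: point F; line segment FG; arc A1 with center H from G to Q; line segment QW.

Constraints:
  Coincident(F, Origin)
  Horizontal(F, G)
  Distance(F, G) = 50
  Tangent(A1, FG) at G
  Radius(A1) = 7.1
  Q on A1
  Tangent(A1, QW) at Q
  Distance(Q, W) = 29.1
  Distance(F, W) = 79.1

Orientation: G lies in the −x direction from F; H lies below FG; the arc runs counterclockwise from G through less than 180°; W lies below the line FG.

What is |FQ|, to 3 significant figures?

54.9

F is at the origin; F and G share the same y with |FG| = 50.0 and G on the −x side, so G = (-50.0, 0.00). Since A1 is tangent to FG there, HG ⟂ FG, so H = G + (0, -7.1) = (-50.0, -7.10). Since HQ ⟂ QW (tangency), |HW| = √(7.1² + 29.1²) = 30.0 regardless of where Q sits on A1. So W lies on both circle(F, 79.1) and circle(H, 30.0); the below-FG intersection is W = (-76.0, -22.0). Q is the foot of the tangent from W: Q = (-54.9, -1.96).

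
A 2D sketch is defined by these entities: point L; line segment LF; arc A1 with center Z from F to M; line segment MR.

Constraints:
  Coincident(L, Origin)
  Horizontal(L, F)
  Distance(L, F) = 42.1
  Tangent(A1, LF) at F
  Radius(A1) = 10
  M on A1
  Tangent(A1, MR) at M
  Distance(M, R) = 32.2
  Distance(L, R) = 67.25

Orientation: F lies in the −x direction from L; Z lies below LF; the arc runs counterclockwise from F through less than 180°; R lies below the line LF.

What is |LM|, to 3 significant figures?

53.0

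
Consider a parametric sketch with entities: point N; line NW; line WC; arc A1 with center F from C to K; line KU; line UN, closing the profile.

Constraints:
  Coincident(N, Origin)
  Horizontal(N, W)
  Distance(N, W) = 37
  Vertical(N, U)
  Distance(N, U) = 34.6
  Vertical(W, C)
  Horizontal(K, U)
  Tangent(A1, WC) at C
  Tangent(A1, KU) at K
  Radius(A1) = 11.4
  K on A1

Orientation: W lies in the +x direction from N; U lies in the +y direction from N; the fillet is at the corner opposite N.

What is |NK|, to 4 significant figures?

43.04

N is at the origin; N and W share the same y with |NW| = 37.0 and W on the +x side, so W = (37.00, 0.000). N and U share the same x with |NU| = 34.6 and U on the +y side, so U = (0.000, 34.60). The virtual corner opposite N is at (37.00, 34.60). Since A1 is tangent to WC there, FC ⟂ WC and the tangent condition forces FK to be normal to KU, with radius 11.4, so the center F sits 11.4 in from both sides at F = (25.60, 23.20). That places the tangent points at C = (37.00, 23.20) on WC and K = (25.60, 34.60) on KU. Then |NK| = |K − N| = 43.04.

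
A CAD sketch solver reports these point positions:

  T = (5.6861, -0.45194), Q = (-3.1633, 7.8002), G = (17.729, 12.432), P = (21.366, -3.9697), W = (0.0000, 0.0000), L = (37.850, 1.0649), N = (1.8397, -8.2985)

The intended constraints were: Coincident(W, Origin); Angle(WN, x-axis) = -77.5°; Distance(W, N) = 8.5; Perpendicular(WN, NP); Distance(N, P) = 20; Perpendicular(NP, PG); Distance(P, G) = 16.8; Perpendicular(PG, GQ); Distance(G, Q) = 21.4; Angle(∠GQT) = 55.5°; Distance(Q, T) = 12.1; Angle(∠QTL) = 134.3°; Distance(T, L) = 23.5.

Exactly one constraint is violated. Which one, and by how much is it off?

Distance(T, L) = 23.5 — off by 8.70.

W = (0.00, 0.00) ✓; WN at -77.50° ✓; |WN| = 8.500 ✓; ∠(WN, NP) = 90.00° ✓; |NP| = 20.00 ✓; ∠(NP, PG) = 90.00° ✓; |PG| = 16.80 ✓; ∠(PG, GQ) = 90.00° ✓; |GQ| = 21.40 ✓; ∠GQT = 55.50° ✓; |QT| = 12.10 ✓; ∠QTL = 134.3° ✓; |TL| = 32.20 ✗.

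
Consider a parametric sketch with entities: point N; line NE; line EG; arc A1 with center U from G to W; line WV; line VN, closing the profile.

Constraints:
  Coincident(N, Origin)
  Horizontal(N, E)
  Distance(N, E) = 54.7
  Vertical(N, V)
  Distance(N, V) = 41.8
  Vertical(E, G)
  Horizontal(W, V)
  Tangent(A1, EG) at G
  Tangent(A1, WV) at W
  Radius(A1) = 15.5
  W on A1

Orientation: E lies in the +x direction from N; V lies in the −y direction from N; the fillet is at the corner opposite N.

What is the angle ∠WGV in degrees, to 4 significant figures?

29.18°

N is at the origin; NE is horizontal with |NE| = 54.7 and E on the +x side, so E = (54.70, 0.000). N and V share the same x with |NV| = 41.8 and V on the −y side, so V = (0.000, -41.80). The virtual corner opposite N is at (54.70, -41.80). Since A1 is tangent to EG there, UG ⟂ EG and since A1 is tangent to WV there, UW ⟂ WV, with radius 15.5, so the center U sits 15.5 in from both sides at U = (39.20, -26.30). That places the tangent points at G = (54.70, -26.30) on EG and W = (39.20, -41.80) on WV. Then cos ∠WGV = GW·GV / (|GW||GV|), giving 29.18°.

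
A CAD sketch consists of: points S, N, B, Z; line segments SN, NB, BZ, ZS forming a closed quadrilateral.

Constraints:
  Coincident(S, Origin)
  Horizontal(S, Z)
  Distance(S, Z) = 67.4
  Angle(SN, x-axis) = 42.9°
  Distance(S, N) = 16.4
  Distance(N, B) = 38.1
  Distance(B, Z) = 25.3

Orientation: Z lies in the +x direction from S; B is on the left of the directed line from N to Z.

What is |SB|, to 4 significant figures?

52.65

S is at the origin; S and Z share the same y with |SZ| = 67.4 and Z in +x, so Z = (67.4, 0). SN runs at 42.9° with |SN| = 16.4, so N = (12.01, 11.16). B is determined by |NB| = 38.1 and |BZ| = 25.3 together: it lies at the intersection of circle(N, 38.1) and circle(Z, 25.3). With |NZ| = 56.50, the foot of the radical line on NZ is 35.43 from N and the perpendicular offset is √(38.1² − 35.43²) = 14.01. Taking the left-of-NZ solution: B = (49.51, 17.89).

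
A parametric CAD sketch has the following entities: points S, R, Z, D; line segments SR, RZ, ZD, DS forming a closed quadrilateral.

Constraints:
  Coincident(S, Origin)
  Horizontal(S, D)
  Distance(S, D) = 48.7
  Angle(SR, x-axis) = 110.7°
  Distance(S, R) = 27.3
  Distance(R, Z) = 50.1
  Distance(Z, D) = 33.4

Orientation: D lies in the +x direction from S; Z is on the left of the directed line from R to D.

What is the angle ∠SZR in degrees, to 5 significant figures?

31.180°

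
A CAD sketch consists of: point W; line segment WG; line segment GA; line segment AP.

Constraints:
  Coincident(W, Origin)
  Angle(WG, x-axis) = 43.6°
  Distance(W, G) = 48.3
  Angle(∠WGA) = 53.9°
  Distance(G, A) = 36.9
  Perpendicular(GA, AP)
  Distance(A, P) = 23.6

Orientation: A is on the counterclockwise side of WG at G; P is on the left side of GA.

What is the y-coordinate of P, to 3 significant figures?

16.7

W is at the origin; WG runs at 43.6° with length 48.3, so G = 48.3·(cos 43.6°, sin 43.6°) = (35.0, 33.3). ∠WGA = 53.9°, so GA runs at 43.6° + (180° − 53.9°) = 170° from the x-axis; with |GA| = 36.9, A = G + 36.9·(cos 170°, sin 170°) = (-1.33, 39.9). GA ⟂ AP; with |AP| = 23.6 on the left of GA, P = A + 23.6·(-0.179, -0.984) = (-5.55, 16.7). So P.y = 16.7.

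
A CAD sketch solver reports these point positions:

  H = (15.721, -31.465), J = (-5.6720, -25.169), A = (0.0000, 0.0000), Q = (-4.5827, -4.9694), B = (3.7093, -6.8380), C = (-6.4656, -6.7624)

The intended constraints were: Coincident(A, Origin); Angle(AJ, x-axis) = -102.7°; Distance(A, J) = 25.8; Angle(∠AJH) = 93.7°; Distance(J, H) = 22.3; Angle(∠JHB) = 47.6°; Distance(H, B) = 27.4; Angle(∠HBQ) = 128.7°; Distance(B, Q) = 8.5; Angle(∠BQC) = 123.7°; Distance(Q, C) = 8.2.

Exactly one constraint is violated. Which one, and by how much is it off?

Distance(Q, C) = 8.2 — off by 5.60.

A = (0.00, 0.00) ✓; AJ at -102.7° ✓; |AJ| = 25.80 ✓; ∠AJH = 93.70° ✓; |JH| = 22.30 ✓; ∠JHB = 47.60° ✓; |HB| = 27.40 ✓; ∠HBQ = 128.7° ✓; |BQ| = 8.500 ✓; ∠BQC = 123.7° ✓; |QC| = 2.600 ✗.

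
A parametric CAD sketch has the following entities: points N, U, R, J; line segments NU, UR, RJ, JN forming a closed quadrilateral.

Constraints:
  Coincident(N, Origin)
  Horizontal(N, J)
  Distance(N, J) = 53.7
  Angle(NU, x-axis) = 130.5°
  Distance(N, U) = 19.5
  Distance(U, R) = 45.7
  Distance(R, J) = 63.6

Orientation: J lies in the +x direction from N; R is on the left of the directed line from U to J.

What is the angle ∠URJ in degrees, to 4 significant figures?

74.95°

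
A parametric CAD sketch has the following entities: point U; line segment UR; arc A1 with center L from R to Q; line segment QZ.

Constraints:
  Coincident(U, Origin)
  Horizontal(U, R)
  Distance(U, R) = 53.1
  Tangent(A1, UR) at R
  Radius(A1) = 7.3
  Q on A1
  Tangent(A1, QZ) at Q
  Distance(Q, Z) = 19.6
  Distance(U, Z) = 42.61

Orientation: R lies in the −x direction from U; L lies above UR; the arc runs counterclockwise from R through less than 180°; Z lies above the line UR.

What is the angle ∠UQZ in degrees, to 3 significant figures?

65.4°

U is at the origin; U and R share the same y with |UR| = 53.1 and R on the −x side, so R = (-53.1, 0.00). A1 meets UR tangentially, so LR is at right angles to UR, so L = R + (0, 7.3) = (-53.1, 7.30). Since LQ ⟂ QZ (tangency), |LZ| = √(7.3² + 19.6²) = 20.9 regardless of where Q sits on A1. So Z lies on both circle(U, 42.61) and circle(L, 20.9); the above-UR intersection is Z = (-37.2, 20.8). Q is the foot of the tangent from Z: Q = (-46.7, 3.74).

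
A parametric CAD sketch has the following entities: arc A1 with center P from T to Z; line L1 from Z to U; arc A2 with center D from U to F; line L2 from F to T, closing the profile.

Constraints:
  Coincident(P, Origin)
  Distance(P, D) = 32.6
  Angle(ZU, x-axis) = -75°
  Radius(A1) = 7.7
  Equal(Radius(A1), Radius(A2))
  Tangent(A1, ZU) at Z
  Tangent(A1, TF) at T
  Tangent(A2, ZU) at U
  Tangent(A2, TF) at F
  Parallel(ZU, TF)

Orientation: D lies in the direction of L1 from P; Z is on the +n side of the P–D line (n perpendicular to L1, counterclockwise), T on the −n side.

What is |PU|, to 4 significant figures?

33.50

Tangency of A1 to both parallel lines with radius 7.7 puts Z and T at P ± 7.7·n: Z = (7.438, 1.993), T = (-7.438, -1.993). Equal radii place U and F the same way about D: U = D + 7.7·n = (15.88, -29.50), F = D − 7.7·n = (0.9999, -33.48). Then |PU| = |U − P| = 33.50.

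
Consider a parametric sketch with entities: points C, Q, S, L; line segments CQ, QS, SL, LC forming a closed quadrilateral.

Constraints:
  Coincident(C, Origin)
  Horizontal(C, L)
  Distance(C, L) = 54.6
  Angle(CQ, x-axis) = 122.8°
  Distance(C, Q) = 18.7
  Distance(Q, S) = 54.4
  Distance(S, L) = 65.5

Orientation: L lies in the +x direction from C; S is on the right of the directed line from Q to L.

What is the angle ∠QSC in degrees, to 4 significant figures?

10.31°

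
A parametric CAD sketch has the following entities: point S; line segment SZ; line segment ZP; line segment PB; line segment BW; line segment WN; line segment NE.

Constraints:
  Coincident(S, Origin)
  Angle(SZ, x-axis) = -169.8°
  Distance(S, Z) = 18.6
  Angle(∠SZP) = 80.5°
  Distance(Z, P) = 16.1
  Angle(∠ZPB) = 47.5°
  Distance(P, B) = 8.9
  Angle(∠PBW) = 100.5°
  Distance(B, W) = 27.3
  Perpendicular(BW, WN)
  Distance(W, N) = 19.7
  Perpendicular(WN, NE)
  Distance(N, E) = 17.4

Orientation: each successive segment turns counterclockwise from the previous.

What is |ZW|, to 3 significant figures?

15.3

∠ZPB = 47.5° gives PB at 62.2° from the x-axis; with |PB| = 8.9, B = (-8.73, -10.6). ∠PBW = 100.5° gives BW at 142° from the x-axis; with |BW| = 27.3, W = (-30.2, 6.34). Then |ZW| = |W − Z| = 15.3.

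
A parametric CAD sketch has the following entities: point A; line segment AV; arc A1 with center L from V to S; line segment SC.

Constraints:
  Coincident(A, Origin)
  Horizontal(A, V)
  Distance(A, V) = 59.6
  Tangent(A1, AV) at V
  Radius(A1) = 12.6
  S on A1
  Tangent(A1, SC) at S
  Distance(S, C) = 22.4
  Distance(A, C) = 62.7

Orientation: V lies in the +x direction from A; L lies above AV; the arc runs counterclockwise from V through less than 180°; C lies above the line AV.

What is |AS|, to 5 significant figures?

71.334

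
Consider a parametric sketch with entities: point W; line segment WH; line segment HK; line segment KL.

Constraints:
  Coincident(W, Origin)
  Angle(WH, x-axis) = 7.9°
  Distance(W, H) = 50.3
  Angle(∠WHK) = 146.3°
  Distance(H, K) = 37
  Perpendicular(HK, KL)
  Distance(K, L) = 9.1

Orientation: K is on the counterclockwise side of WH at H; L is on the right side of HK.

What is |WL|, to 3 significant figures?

87.1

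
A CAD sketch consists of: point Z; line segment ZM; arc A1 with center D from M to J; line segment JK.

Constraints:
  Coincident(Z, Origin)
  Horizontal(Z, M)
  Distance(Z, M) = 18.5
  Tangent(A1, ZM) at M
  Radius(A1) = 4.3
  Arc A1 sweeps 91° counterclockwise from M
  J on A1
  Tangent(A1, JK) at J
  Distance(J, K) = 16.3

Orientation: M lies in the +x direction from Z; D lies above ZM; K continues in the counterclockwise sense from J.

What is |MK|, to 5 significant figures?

21.059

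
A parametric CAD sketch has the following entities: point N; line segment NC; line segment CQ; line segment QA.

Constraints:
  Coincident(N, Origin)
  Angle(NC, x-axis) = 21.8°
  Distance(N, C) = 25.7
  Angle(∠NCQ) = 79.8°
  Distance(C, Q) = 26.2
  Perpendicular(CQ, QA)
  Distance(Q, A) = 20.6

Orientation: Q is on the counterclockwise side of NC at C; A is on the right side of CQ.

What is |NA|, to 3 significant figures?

50.7

∠NCQ = 79.8°, so CQ runs at 21.8° + (180° − 79.8°) = 122° from the x-axis; with |CQ| = 26.2, Q = C + 26.2·(cos 122°, sin 122°) = (9.98, 31.8). The perpendicularity gives QA at right angles to CQ; with |QA| = 20.6 on the right of CQ, A = Q + 20.6·(0.848, 0.530) = (27.4, 42.7). Then |NA| = |A − N| = 50.7.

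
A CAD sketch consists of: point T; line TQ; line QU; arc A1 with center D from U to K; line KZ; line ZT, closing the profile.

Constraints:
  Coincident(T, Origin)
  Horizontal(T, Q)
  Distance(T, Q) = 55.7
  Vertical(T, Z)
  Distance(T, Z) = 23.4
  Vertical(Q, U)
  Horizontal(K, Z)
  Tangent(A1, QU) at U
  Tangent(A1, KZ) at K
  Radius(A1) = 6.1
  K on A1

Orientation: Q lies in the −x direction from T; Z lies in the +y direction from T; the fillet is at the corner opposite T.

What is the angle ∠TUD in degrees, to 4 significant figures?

17.25°

T is at the origin; TQ is horizontal with |TQ| = 55.7 and Q on the −x side, so Q = (-55.70, 0.000). T and Z share the same x with |TZ| = 23.4 and Z on the +y side, so Z = (0.000, 23.40). The virtual corner opposite T is at (-55.70, 23.40). Since A1 is tangent to QU there, DU ⟂ QU and tangency of A1 to KZ means the radius DK is perpendicular to KZ, with radius 6.1, so the center D sits 6.1 in from both sides at D = (-49.60, 17.30). That places the tangent points at U = (-55.70, 17.30) on QU and K = (-49.60, 23.40) on KZ. Then cos ∠TUD = UT·UD / (|UT||UD|), giving 17.25°.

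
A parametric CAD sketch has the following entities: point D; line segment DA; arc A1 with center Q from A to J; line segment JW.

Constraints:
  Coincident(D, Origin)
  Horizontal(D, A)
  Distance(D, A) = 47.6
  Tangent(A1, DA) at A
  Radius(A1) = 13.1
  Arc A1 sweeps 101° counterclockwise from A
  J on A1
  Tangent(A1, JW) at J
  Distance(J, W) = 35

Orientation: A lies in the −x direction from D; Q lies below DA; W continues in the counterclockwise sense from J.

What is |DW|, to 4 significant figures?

73.40

On A1, A sits at bearing 90° from Q; a 101° counterclockwise sweep puts J at bearing 191°, so J = Q + 13.1·(cos 191°, sin 191°) = (-60.46, -15.60). Tangency of A1 to JW means the radius QJ is perpendicular to JW, so JW runs along (−sin 191°, cos 191°); with |JW| = 35.0, W = (-53.78, -49.96). Then |DW| = |W − D| = 73.40.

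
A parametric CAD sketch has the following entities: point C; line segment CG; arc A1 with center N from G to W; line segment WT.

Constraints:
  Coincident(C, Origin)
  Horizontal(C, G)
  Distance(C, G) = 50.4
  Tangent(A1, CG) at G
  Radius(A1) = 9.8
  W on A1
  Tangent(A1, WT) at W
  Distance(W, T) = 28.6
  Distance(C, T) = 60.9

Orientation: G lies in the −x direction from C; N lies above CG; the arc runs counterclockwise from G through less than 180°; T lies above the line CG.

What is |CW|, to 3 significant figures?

42.4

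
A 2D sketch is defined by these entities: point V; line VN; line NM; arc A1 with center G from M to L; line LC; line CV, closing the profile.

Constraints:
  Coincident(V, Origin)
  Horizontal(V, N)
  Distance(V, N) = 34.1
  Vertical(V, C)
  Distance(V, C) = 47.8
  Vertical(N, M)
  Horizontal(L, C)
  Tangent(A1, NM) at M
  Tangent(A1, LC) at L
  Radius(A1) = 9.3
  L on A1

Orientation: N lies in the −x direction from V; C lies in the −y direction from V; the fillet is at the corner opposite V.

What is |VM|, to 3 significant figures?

51.4

The virtual corner opposite V is at (-34.1, -47.8). Tangency of A1 to NM means the radius GM is perpendicular to NM and tangency of A1 to LC means the radius GL is perpendicular to LC, with radius 9.3, so the center G sits 9.3 in from both sides at G = (-24.8, -38.5). That places the tangent points at M = (-34.1, -38.5) on NM and L = (-24.8, -47.8) on LC. Then |VM| = |M − V| = 51.4.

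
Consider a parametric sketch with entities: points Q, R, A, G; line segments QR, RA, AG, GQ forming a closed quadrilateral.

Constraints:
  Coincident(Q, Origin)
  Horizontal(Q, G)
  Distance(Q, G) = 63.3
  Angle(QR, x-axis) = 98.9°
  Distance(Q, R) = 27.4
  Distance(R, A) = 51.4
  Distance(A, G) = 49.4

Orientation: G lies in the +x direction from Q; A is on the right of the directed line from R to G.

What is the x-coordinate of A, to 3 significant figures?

17.8

Checks: QR at 98.90° ✓; |RA| = 51.40 ✓; |AG| = 49.40 ✓.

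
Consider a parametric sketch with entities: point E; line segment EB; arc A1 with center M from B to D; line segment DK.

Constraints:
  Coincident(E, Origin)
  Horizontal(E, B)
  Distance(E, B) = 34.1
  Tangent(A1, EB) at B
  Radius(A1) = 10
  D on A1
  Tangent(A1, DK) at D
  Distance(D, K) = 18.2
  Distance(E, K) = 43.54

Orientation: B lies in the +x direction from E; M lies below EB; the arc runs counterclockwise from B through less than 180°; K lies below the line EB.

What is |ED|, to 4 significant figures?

28.15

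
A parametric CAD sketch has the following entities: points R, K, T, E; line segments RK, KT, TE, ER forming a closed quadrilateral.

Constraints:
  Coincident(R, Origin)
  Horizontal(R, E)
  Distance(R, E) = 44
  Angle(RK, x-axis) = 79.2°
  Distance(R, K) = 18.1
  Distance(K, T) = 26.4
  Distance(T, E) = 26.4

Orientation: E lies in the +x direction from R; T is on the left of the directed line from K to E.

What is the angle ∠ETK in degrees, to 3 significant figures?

114°

R is at the origin; RE is horizontal with |RE| = 44.0 and E in +x, so E = (44.0, 0). RK runs at 79.2° with |RK| = 18.1, so K = (3.39, 17.8). T is determined by |KT| = 26.4 and |TE| = 26.4 together: it lies at the intersection of circle(K, 26.4) and circle(E, 26.4). With |KE| = 44.3, the foot of the radical line on KE is 22.2 from K and the perpendicular offset is √(26.4² − 22.2²) = 14.3. Taking the left-of-KE solution: T = (29.4, 22.0).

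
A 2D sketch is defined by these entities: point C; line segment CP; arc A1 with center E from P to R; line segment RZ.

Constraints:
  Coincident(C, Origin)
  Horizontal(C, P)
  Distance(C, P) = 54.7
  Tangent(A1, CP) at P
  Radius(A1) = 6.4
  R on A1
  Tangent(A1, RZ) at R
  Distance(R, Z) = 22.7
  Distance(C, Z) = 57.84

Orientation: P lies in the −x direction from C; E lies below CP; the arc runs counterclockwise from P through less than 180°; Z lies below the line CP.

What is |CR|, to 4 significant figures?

61.09

C is at the origin; C and P share the same y with |CP| = 54.7 and P on the −x side, so P = (-54.70, 0.000). Since A1 is tangent to CP there, EP ⟂ CP, so E = P + (0, -6.4) = (-54.70, -6.400). Since ER ⟂ RZ (tangency), |EZ| = √(6.4² + 22.7²) = 23.58 regardless of where R sits on A1. So Z lies on both circle(C, 57.84) and circle(E, 23.58); the below-CP intersection is Z = (-49.77, -29.46). R is the foot of the tangent from Z: R = (-60.36, -9.385).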